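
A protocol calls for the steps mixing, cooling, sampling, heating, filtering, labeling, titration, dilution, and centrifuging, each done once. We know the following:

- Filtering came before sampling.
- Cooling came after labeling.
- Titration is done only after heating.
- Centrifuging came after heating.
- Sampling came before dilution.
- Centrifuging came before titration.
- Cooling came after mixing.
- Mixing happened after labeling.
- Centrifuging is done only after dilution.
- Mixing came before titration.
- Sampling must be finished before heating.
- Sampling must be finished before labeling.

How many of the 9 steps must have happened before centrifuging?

4

Directly stated before centrifuging: dilution and heating.
Filtering reaches centrifuging via filtering → sampling → dilution → centrifuging.
Sampling reaches centrifuging via sampling → dilution → centrifuging.
No chain forces labeling (or any of the others) ahead of centrifuging.
That's dilution, filtering, heating, and sampling — 4 in all.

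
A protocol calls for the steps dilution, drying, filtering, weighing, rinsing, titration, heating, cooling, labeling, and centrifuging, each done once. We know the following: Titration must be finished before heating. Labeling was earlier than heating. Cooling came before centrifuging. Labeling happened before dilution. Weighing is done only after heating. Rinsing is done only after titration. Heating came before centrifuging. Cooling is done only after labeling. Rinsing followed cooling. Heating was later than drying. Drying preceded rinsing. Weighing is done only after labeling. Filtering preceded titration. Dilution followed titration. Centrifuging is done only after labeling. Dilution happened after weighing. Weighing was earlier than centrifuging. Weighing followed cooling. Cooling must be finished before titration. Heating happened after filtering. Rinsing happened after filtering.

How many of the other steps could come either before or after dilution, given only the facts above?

2

Forced before dilution: cooling, drying, filtering, heating, labeling, titration, and weighing.
That leaves centrifuging and rinsing with no forced order relative to dilution — 2.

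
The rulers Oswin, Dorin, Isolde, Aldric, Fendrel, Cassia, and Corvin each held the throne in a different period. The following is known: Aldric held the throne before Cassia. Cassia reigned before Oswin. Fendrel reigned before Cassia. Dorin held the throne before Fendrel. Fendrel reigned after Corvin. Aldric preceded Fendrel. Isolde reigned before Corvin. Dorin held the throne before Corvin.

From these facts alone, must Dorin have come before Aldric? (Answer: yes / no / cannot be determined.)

No chain of stated constraints runs from Dorin to Aldric, and none runs from Aldric to Dorin either.
So the relative order of Dorin and Aldric is not fixed by the given facts.

cannot be determined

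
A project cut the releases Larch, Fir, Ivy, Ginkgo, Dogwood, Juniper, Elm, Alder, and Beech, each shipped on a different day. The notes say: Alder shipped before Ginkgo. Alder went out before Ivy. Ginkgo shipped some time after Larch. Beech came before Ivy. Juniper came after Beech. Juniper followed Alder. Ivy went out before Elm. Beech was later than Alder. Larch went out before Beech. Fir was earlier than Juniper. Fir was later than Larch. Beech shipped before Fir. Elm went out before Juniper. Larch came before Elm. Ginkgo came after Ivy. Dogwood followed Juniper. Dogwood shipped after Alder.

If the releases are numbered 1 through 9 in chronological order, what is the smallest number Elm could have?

5

Alder, Beech, Ivy, and Larch must all come before Elm — 4 forced predecessors.
Nothing else is forced ahead of Elm, so its earliest slot is position 4 + 1 = 5.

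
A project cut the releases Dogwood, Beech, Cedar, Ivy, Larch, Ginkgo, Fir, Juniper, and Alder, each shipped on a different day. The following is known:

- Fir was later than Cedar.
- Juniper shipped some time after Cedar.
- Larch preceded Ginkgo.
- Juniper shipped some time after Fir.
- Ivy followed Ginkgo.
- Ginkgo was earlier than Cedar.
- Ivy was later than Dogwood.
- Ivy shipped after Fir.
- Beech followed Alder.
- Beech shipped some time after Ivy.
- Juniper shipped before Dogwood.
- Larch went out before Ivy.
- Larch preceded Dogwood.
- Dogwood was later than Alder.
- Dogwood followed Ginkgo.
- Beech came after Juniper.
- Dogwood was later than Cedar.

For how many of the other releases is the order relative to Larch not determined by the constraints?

Forced after Larch: Beech, Cedar, Dogwood, Fir, Ginkgo, Ivy, and Juniper.
That leaves Alder with no forced order relative to Larch — 1.

1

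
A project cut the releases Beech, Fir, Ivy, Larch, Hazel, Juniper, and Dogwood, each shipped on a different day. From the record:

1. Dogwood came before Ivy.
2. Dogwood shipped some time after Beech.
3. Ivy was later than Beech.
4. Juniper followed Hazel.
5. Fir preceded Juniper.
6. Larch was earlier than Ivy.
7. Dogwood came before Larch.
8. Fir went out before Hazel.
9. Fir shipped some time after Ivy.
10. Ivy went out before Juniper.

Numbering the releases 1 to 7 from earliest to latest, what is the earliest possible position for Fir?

Beech, Dogwood, Ivy, and Larch must all come before Fir — 4 forced predecessors.
Nothing else is forced ahead of Fir, so its earliest slot is position 4 + 1 = 5.

5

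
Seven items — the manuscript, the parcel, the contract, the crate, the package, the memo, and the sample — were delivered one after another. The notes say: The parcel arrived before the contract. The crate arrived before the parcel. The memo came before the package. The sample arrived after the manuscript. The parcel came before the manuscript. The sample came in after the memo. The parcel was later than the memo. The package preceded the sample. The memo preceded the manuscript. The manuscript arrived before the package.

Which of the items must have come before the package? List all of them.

Directly stated before the package: the manuscript and the memo.
The crate reaches the package via the crate → the parcel → the manuscript → the package.
The parcel reaches the package via the parcel → the manuscript → the package.
No chain forces the sample (or any of the others) ahead of the package.

the crate, the manuscript, the memo, the parcel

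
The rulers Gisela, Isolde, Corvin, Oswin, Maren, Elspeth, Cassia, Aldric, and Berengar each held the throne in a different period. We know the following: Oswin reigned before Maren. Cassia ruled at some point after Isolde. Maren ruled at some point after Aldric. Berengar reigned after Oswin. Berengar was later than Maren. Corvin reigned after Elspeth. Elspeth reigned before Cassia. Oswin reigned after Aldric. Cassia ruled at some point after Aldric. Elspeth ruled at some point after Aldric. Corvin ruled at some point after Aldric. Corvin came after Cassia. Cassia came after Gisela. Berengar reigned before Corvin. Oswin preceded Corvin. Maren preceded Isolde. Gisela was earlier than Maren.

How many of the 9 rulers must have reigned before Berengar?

4

Directly stated before Berengar: Maren and Oswin.
Aldric reaches Berengar via Aldric → Maren → Berengar.
Gisela reaches Berengar via Gisela → Maren → Berengar.
No chain forces Isolde (or any of the others) ahead of Berengar.
That's Aldric, Gisela, Maren, and Oswin — 4 in all.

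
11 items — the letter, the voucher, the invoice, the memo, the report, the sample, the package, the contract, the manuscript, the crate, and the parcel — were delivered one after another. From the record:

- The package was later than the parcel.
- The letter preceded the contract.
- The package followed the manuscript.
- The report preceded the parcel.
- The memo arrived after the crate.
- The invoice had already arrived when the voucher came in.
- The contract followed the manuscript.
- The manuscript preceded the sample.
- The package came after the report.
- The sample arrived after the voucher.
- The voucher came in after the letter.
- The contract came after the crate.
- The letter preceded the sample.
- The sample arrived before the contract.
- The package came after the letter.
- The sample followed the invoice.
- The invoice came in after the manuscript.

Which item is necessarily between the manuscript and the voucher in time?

Tracing the constraints gives the manuscript → the invoice → the voucher, so the invoice sits after the manuscript and before the voucher.
No other item is forced both after the manuscript and before the voucher.

the invoice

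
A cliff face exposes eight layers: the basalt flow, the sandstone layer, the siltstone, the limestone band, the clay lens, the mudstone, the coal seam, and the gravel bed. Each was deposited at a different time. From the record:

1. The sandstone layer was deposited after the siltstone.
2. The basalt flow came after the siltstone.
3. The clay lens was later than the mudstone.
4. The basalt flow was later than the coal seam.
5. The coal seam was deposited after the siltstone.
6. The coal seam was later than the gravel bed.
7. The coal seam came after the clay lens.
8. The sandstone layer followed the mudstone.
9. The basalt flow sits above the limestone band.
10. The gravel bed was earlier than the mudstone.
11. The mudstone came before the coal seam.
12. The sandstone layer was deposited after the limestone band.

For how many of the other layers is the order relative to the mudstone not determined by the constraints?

Forced before the mudstone: the gravel bed; forced after the mudstone: the basalt flow, the clay lens, the coal seam, and the sandstone layer.
That leaves the limestone band and the siltstone with no forced order relative to the mudstone — 2.

2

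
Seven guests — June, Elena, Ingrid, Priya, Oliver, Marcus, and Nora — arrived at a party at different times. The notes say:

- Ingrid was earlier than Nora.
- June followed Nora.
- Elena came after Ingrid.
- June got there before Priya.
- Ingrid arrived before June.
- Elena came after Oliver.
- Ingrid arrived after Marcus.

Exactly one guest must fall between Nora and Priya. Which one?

June

Tracing the constraints gives Nora → June → Priya, so June sits after Nora and before Priya.
No other guest is forced both after Nora and before Priya.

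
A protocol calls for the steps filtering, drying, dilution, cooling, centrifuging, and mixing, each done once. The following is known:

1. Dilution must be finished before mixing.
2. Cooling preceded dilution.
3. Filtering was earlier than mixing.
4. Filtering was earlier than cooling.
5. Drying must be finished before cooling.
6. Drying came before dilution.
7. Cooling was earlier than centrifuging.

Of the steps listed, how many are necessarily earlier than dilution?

Directly stated before dilution: cooling and drying.
Filtering reaches dilution via filtering → cooling → dilution.
No chain forces centrifuging (or any of the others) ahead of dilution.
That's cooling, drying, and filtering — 3 in all.

3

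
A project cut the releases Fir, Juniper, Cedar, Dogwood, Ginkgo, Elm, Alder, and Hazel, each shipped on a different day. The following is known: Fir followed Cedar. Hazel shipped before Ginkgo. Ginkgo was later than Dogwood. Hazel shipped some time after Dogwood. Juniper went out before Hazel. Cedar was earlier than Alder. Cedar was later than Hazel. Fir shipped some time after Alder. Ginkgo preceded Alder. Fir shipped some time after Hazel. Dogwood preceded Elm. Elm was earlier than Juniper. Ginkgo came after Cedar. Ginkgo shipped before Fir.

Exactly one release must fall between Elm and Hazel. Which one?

Juniper

Tracing the constraints gives Elm → Juniper → Hazel, so Juniper sits after Elm and before Hazel.
No other release is forced both after Elm and before Hazel.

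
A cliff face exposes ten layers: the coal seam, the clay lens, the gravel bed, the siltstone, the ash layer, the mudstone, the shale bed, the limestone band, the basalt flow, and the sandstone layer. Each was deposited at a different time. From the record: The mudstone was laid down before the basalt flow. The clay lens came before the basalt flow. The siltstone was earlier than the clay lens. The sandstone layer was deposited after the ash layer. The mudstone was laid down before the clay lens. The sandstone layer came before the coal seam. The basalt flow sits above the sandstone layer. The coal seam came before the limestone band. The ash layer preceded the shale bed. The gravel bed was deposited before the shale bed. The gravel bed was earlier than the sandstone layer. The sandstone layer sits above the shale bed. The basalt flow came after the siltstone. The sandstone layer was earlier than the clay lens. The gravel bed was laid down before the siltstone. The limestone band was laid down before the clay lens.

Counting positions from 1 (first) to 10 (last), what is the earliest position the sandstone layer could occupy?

The ash layer, the gravel bed, and the shale bed must all come before the sandstone layer — 3 forced predecessors.
Nothing else is forced ahead of the sandstone layer, so its earliest slot is position 3 + 1 = 4.

4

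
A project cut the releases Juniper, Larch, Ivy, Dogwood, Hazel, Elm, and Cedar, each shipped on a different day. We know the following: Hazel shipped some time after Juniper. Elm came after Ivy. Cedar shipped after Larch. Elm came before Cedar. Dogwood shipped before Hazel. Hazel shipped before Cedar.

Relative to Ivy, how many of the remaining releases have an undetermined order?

4

Forced after Ivy: Cedar and Elm.
That leaves Dogwood, Hazel, Juniper, and Larch with no forced order relative to Ivy — 4.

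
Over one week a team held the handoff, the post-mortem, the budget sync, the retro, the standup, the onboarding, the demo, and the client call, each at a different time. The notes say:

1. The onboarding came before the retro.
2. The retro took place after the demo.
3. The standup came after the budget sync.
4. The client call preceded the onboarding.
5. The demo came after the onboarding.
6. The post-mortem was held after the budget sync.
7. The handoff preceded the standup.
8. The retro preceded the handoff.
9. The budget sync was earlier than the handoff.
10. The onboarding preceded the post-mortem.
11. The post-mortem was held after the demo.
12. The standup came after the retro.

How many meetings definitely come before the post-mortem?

4

Directly stated before the post-mortem: the budget sync, the demo, and the onboarding.
The client call reaches the post-mortem via the client call → the onboarding → the post-mortem.
No chain forces the standup (or any of the others) ahead of the post-mortem.
That's the budget sync, the client call, the demo, and the onboarding — 4 in all.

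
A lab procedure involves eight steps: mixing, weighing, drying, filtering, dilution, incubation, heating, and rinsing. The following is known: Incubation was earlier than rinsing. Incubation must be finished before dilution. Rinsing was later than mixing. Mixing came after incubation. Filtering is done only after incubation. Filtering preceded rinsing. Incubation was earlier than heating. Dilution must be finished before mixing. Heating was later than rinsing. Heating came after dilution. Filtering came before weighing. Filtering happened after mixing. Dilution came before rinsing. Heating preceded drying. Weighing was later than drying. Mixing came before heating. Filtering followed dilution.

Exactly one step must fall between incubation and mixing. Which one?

Tracing the constraints gives incubation → dilution → mixing, so dilution sits after incubation and before mixing.
No other step is forced both after incubation and before mixing.

dilution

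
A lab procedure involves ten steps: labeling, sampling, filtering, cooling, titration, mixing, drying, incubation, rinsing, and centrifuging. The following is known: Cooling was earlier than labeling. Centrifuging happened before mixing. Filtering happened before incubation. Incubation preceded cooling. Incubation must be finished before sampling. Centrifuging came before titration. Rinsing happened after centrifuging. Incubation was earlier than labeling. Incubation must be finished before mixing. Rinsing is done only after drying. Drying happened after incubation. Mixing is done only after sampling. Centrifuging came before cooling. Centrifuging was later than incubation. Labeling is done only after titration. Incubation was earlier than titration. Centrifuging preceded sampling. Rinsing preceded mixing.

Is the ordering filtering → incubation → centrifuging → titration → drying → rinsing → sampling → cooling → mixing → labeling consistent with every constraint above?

Check each stated constraint against the proposed order — e.g. incubation is ahead of mixing; incubation is ahead of labeling. Every pair is in the required order; nothing is violated.

yes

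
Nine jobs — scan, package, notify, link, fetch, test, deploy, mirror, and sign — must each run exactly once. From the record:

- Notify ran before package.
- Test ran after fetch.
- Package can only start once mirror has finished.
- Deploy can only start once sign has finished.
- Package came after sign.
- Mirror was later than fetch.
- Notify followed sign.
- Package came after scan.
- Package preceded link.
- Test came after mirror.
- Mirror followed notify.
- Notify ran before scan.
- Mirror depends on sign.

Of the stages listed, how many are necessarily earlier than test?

Directly stated before test: fetch and mirror.
Notify reaches test via notify → mirror → test.
Sign reaches test via sign → mirror → test.
No chain forces deploy (or any of the others) ahead of test.
That's fetch, mirror, notify, and sign — 4 in all.

4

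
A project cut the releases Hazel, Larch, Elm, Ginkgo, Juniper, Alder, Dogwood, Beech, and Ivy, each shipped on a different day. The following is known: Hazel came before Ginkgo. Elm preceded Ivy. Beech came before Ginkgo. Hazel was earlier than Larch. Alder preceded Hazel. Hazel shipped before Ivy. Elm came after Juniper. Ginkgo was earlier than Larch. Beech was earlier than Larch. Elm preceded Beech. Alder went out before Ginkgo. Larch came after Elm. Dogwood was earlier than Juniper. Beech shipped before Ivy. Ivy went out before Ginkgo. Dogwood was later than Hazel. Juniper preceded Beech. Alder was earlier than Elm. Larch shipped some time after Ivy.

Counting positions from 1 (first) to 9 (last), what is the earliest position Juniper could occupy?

4

Alder, Dogwood, and Hazel must all come before Juniper — 3 forced predecessors.
Nothing else is forced ahead of Juniper, so its earliest slot is position 3 + 1 = 4.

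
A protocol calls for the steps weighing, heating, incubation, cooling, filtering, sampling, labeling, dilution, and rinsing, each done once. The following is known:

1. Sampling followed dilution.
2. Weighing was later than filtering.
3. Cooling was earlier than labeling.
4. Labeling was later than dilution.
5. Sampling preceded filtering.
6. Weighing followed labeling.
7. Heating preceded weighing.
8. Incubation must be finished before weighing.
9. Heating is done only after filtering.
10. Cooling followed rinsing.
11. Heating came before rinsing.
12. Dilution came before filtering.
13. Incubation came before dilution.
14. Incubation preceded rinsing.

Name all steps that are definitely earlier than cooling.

dilution, filtering, heating, incubation, rinsing, sampling

Directly stated before cooling: rinsing.
Dilution reaches cooling via dilution → filtering → heating → rinsing → cooling.
Filtering reaches cooling via filtering → heating → rinsing → cooling.
Heating reaches cooling via heating → rinsing → cooling.
Likewise incubation and sampling each reach cooling by chaining the stated constraints.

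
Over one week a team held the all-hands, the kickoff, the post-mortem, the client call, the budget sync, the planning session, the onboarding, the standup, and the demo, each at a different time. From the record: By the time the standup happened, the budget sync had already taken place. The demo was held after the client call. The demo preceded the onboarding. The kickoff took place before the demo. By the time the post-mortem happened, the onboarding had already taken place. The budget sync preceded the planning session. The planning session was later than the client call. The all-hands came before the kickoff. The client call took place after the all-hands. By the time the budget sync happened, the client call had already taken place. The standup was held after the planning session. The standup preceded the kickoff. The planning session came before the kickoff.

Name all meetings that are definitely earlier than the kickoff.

the all-hands, the budget sync, the client call, the planning session, the standup

Directly stated before the kickoff: the all-hands, the planning session, and the standup.
The budget sync reaches the kickoff via the budget sync → the planning session → the kickoff.
The client call reaches the kickoff via the client call → the planning session → the kickoff.
No chain forces the onboarding (or any of the others) ahead of the kickoff.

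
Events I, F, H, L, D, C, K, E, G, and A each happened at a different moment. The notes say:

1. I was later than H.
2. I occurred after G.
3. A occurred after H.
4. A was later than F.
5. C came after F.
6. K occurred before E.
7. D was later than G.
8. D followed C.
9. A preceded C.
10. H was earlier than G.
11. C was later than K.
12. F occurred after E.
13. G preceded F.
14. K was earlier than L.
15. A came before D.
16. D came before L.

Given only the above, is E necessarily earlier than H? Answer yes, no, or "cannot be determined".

No chain of stated constraints runs from E to H, and none runs from H to E either.
So the relative order of E and H is not fixed by the given facts.

cannot be determined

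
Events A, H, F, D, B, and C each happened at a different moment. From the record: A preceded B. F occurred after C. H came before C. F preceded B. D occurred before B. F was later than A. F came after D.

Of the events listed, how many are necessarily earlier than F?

Directly stated before F: A, C, and D.
H reaches F via H → C → F.
No chain forces B ahead of F.
That's A, C, D, and H — 4 in all.

4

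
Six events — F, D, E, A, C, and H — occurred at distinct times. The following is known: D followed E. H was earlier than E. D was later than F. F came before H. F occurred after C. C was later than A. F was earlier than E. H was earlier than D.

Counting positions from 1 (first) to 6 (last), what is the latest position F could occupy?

3

F must come before D, E, and H — 3 events forced after it.
Everything else can be placed before F in some valid order, so F can sit as late as position 6 − 3 = 3.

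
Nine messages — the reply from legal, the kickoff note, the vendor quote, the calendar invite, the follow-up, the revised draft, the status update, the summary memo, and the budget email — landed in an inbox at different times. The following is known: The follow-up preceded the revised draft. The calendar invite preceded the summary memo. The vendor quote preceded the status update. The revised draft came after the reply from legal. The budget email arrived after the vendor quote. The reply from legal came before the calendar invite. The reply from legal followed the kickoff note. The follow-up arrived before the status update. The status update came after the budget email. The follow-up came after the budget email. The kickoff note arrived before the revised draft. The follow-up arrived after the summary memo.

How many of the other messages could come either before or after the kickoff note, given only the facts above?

2

Forced after the kickoff note: the calendar invite, the follow-up, the reply from legal, the revised draft, the status update, and the summary memo.
That leaves the budget email and the vendor quote with no forced order relative to the kickoff note — 2.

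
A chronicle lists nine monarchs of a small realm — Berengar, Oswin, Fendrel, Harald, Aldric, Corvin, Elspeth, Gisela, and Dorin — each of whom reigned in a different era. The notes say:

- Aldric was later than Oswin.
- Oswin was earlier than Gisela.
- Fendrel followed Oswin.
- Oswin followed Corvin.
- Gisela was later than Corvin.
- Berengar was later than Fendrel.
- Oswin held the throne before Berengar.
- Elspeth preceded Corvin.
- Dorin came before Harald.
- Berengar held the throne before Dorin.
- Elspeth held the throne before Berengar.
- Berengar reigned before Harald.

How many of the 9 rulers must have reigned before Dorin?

Directly stated before Dorin: Berengar.
Corvin reaches Dorin via Corvin → Oswin → Berengar → Dorin.
Elspeth reaches Dorin via Elspeth → Berengar → Dorin.
Fendrel reaches Dorin via Fendrel → Berengar → Dorin.
Likewise Oswin reaches Dorin by chaining the stated constraints.
That's Berengar, Corvin, Elspeth, Fendrel, and Oswin — 5 in all.

5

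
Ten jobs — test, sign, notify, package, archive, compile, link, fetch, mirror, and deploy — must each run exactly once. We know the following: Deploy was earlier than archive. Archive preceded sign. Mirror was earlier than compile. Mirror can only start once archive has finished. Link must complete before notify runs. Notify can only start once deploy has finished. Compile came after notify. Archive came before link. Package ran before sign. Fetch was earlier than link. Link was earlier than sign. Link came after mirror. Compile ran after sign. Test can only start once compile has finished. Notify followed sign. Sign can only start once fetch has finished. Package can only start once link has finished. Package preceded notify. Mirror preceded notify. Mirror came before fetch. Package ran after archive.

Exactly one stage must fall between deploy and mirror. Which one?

Tracing the constraints gives deploy → archive → mirror, so archive sits after deploy and before mirror.
No other stage is forced both after deploy and before mirror.

archive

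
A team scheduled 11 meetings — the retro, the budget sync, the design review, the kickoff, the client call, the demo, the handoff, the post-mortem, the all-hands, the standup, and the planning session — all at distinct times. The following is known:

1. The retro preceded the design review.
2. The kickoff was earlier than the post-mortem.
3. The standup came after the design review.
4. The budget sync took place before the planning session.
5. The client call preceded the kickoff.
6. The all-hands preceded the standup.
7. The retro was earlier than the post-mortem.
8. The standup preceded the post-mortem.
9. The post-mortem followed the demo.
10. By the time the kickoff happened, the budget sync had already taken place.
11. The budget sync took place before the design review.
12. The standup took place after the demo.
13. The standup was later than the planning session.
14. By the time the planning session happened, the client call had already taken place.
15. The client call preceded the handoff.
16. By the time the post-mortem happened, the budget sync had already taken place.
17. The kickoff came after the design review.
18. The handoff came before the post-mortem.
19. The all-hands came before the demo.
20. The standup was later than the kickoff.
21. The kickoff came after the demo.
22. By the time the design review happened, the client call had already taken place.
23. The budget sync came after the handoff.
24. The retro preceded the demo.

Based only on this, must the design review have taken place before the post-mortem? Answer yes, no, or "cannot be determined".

Chain the constraints: the design review → the kickoff → the post-mortem. Each link is directly stated, so the design review comes before the post-mortem.

yes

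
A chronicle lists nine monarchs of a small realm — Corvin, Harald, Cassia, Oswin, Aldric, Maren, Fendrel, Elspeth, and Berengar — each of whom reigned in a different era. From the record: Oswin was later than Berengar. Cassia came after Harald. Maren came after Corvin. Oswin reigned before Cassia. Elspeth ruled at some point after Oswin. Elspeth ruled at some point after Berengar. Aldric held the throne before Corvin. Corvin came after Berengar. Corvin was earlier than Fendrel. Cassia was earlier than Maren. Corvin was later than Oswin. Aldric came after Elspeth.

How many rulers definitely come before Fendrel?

5

Directly stated before Fendrel: Corvin.
Aldric reaches Fendrel via Aldric → Corvin → Fendrel.
Berengar reaches Fendrel via Berengar → Corvin → Fendrel.
Elspeth reaches Fendrel via Elspeth → Aldric → Corvin → Fendrel.
Likewise Oswin reaches Fendrel by chaining the stated constraints.
No chain forces Cassia (or any of the others) ahead of Fendrel.
That's Aldric, Berengar, Corvin, Elspeth, and Oswin — 5 in all.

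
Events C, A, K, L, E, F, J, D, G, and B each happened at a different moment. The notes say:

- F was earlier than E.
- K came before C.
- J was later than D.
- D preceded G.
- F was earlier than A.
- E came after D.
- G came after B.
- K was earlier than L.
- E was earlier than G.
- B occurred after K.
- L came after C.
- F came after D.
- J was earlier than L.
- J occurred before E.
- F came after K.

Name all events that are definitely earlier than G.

B, D, E, F, J, K

Directly stated before G: B, D, and E.
F reaches G via F → E → G.
J reaches G via J → E → G.
K reaches G via K → B → G.
No chain forces L (or any of the others) ahead of G.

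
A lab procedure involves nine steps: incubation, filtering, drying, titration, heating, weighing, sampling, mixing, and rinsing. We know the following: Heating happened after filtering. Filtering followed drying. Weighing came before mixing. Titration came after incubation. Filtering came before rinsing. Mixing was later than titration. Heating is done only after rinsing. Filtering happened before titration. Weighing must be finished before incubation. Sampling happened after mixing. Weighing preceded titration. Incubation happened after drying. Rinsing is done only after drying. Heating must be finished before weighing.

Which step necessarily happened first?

Drying has a chain of constraints placing it before every other step, so drying must be first.

drying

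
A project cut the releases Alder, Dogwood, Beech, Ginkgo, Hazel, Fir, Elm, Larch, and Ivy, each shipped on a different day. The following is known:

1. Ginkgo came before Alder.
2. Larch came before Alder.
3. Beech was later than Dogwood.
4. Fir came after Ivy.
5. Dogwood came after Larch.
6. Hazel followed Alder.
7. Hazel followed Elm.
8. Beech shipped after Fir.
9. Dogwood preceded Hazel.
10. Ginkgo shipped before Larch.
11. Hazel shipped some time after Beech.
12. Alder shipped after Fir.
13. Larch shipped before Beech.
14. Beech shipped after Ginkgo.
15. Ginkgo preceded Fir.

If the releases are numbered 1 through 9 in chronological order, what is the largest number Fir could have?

6

Fir must come before Alder, Beech, and Hazel — 3 releases forced after it.
Everything else can be placed before Fir in some valid order, so Fir can sit as late as position 9 − 3 = 6.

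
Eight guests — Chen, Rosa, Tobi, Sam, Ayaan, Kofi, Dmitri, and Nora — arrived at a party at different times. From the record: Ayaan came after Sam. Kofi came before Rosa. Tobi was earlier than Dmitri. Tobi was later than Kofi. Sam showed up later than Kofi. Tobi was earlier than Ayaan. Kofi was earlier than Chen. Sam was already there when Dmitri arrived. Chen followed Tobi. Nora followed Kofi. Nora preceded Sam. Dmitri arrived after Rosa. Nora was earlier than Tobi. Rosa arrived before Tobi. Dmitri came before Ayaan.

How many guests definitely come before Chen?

Directly stated before Chen: Kofi and Tobi.
Nora reaches Chen via Nora → Tobi → Chen.
Rosa reaches Chen via Rosa → Tobi → Chen.
That's Kofi, Nora, Rosa, and Tobi — 4 in all.

4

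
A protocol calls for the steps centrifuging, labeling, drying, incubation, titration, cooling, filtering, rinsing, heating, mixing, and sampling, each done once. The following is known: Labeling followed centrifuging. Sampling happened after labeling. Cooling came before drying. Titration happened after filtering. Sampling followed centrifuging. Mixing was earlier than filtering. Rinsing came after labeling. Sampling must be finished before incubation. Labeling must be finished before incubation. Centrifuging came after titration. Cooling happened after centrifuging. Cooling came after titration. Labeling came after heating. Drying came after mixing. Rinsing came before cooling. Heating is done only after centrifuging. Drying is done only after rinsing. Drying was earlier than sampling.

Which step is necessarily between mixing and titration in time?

Tracing the constraints gives mixing → filtering → titration, so filtering sits after mixing and before titration.
No other step is forced both after mixing and before titration.

filtering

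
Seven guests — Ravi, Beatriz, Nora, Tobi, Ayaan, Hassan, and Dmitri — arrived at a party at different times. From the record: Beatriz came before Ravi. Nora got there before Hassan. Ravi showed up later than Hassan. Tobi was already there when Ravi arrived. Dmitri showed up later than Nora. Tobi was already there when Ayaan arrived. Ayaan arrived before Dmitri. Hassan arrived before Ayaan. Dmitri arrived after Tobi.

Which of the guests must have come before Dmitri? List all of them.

Ayaan, Hassan, Nora, Tobi

Directly stated before Dmitri: Ayaan, Nora, and Tobi.
Hassan reaches Dmitri via Hassan → Ayaan → Dmitri.
No chain forces Beatriz (or any of the others) ahead of Dmitri.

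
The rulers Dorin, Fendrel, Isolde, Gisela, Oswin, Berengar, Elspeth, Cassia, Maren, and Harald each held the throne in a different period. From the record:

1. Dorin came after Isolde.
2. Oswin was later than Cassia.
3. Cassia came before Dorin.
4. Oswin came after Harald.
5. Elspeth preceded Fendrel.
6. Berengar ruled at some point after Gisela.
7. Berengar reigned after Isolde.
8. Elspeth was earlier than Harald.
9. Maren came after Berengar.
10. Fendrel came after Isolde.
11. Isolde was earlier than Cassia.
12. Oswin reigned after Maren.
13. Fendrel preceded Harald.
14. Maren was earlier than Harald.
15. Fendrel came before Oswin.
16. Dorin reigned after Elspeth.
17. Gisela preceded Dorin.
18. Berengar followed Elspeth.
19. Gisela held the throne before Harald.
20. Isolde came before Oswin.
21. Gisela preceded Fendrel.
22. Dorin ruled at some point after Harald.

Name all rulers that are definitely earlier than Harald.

Directly stated before Harald: Elspeth, Fendrel, Gisela, and Maren.
Berengar reaches Harald via Berengar → Maren → Harald.
Isolde reaches Harald via Isolde → Fendrel → Harald.
No chain forces Oswin (or any of the others) ahead of Harald.

Berengar, Elspeth, Fendrel, Gisela, Isolde, Maren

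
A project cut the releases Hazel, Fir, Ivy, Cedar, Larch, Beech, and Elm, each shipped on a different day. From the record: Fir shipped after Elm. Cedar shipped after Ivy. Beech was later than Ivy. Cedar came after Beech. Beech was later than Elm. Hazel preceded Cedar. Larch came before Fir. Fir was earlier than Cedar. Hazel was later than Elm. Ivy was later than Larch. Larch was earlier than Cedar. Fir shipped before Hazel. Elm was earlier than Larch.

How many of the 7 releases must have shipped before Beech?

3

Directly stated before Beech: Elm and Ivy.
Larch reaches Beech via Larch → Ivy → Beech.
No chain forces Fir (or any of the others) ahead of Beech.
That's Elm, Ivy, and Larch — 3 in all.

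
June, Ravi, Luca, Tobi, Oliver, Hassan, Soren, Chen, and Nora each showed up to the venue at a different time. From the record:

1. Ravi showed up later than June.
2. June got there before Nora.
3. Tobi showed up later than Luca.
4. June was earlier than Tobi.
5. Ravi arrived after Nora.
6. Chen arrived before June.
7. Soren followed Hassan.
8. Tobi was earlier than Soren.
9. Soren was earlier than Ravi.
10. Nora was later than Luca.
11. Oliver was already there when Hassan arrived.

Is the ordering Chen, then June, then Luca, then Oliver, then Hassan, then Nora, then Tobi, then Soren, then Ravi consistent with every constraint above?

Check each stated constraint against the proposed order — e.g. June is ahead of Tobi; June is ahead of Ravi. Every pair is in the required order; nothing is violated.

yes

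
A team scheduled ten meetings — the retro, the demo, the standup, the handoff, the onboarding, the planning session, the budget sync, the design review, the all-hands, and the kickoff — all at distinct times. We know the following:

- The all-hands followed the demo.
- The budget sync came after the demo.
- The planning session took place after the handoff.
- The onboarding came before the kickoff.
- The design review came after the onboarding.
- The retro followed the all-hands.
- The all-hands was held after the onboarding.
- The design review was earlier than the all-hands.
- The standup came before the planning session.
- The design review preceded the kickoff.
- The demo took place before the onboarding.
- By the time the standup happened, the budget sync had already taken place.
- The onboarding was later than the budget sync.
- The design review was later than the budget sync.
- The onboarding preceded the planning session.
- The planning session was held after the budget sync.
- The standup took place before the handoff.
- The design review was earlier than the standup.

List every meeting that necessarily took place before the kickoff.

Directly stated before the kickoff: the design review and the onboarding.
The budget sync reaches the kickoff via the budget sync → the onboarding → the kickoff.
The demo reaches the kickoff via the demo → the onboarding → the kickoff.

the budget sync, the demo, the design review, the onboarding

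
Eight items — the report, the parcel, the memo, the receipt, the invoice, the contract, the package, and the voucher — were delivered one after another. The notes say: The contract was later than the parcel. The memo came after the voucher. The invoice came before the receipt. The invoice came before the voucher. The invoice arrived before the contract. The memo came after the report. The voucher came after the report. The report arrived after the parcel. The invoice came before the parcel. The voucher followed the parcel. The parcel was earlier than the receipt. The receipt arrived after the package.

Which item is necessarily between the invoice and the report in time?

the parcel

Tracing the constraints gives the invoice → the parcel → the report, so the parcel sits after the invoice and before the report.
No other item is forced both after the invoice and before the report.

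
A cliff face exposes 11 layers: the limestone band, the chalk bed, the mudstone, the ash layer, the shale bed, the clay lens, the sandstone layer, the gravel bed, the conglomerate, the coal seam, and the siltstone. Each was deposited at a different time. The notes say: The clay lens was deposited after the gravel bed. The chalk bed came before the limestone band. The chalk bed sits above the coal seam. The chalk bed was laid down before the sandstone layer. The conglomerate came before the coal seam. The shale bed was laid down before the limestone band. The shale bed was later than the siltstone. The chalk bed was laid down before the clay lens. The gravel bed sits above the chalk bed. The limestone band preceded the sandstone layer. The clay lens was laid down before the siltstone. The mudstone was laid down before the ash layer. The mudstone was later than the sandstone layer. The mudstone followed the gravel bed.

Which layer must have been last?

the ash layer

Every other layer has a chain of constraints placing it before the ash layer, so the ash layer is last.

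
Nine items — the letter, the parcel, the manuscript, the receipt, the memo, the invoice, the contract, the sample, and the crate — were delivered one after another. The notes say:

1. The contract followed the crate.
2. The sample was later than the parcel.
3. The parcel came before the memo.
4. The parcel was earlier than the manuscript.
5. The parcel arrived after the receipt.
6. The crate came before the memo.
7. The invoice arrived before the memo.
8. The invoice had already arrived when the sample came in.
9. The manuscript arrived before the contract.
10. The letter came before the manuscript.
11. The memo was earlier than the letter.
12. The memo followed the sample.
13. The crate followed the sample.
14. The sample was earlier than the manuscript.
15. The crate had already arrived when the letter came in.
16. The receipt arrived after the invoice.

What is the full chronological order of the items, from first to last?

The constraints fix every adjacent pair, so only one ordering works:
the invoice → the receipt → the parcel → the sample → the crate → the memo → the letter → the manuscript → the contract.

the invoice, the receipt, the parcel, the sample, the crate, the memo, the letter, the manuscript, the contract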